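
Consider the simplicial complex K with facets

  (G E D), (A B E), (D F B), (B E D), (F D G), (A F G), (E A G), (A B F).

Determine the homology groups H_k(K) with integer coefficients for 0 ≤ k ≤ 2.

K has 6 vertices, 12 edges, 8 triangles.
rank ∂_0 = 0, rank ∂_1 = 5 ⇒ b_0 = 6 − 0 − 5 = 1; all invariant factors of ∂_1 are 1 so no torsion. So H_0 = Z.
rank ∂_1 = 5, rank ∂_2 = 7 ⇒ b_1 = 12 − 5 − 7 = 0; all invariant factors of ∂_2 are 1 so no torsion. So H_1 = 0.
rank ∂_2 = 7, rank ∂_3 = 0 ⇒ b_2 = 8 − 7 − 0 = 1. So H_2 = Z.

H_0 = Z,  H_1 = 0,  H_2 = Z.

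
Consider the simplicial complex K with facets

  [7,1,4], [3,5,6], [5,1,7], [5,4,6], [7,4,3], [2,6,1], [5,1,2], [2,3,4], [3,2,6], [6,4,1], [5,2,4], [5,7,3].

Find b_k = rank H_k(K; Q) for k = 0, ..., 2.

K has 7 vertices, 18 edges, 12 triangles.
rank ∂_0 = 0, rank ∂_1 = 6 ⇒ b_0 = 7 − 0 − 6 = 1; all invariant factors of ∂_1 are 1 so no torsion. So H_0 ≅ Z.
rank ∂_1 = 6, rank ∂_2 = 12 ⇒ b_1 = 18 − 6 − 12 = 0; ∂_2 has invariant factor(s) [2] giving torsion. So H_1 ≅ Z/2.
rank ∂_2 = 12, rank ∂_3 = 0 ⇒ b_2 = 12 − 12 − 0 = 0. So H_2 ≅ 0.

b_0 = 1, b_1 = 0, b_2 = 0.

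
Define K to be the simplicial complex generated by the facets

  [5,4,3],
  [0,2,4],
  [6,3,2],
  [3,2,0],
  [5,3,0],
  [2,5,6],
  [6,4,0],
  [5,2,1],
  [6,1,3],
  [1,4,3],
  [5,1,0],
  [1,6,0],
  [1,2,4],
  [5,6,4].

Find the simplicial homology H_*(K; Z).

Order the vertices as 0 < 1 < 2 < 3 < 4 < 5 < 6. Listing each simplex with vertices in this order, K has dimension 2 with simplices:

  0-simplices (7): [0], [1], [2], [3], [4], [5], [6]
  1-simplices (21): [0,1], [0,2], [0,3], [0,4], [0,5], [0,6], [1,2], [1,3], [1,4], [1,5], [1,6], [2,3], [2,4], [2,5], [2,6], [3,4], [3,5], [3,6], [4,5], [4,6], [5,6]
  2-simplices (14): [0,1,5], [0,1,6], [0,2,3], [0,2,4], [0,3,5], [0,4,6], [1,2,4], [1,2,5], [1,3,4], [1,3,6], [2,3,6], [2,5,6], [3,4,5], [4,5,6]

giving chain groups C_0 ≅ Z^7, C_1 ≅ Z^21, C_2 ≅ Z^14.

Boundary ∂_1: C_1 → C_0 maps an edge to its endpoints' difference, ∂[p,q] = q − p. For instance
  ∂[5,6] = [6] − [5].
The 7×21 boundary matrix has rank 6 and Smith normal form diag(1,1,1,1,1,1).

Boundary ∂_2: C_2 → C_1 sends each 2-simplex [p,q,r] to [q,r] − [p,r] + [p,q]. For instance
  ∂[2,3,6] = [3,6] − [2,6] + [2,3],
  ∂[1,2,4] = [2,4] − [1,4] + [1,2].
As a 21×14 matrix over Z this has rank 13, with invariant factors (1,1,1,1,1,1,1,1,1,1,1,1,1).

Reading off H_k = ker ∂_k / im ∂_{k+1}:

  H_0: rank C_0 − rank ∂_1 = 7 − 6 = 1, and the invariant factors of ∂_1 are all 1, so H_0 = Z.
  H_1: rank ker ∂_1 − rank ∂_2 = (21 − 6) − 13 = 2, and the invariant factors of ∂_2 are all 1, so H_1 = Z^2.
  H_2: rank ker ∂_2 − rank ∂_3 = (14 − 13) − 0 = 1, and there is no ∂_3, so H_2 = Z.

As a check, the Euler characteristic is 7 − 21 + 14 = 0, which agrees with 1 − 2 + 1 = 0.

H_0 = Z,  H_1 = Z^2,  H_2 = Z.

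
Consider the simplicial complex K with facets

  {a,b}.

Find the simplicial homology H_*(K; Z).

H_0 = Z,  H_1 = 0.

Order the vertices as a < b. Listing each simplex with vertices in this order, K has dimension 1 with simplices:

  0-simplices (2): a, b
  1-simplices (1): ab

giving chain groups C_0 ≅ Z^2, C_1 ≅ Z^1.

The boundary map ∂_1: C_1 → C_0 sends each edge [p,q] (with p < q) to q − p. For instance
  ∂ab = b − a.
The resulting 2×1 matrix has rank 1, and its Smith normal form has invariant factors (1).

Reading off H_k = ker ∂_k / im ∂_{k+1}:

  H_0: rank C_0 − rank ∂_1 = 2 − 1 = 1, and the invariant factors of ∂_1 are all 1, so H_0 ≅ Z.
  H_1: rank ker ∂_1 − rank ∂_2 = (1 − 1) − 0 = 0, and there is no ∂_2, so H_1 ≅ 0.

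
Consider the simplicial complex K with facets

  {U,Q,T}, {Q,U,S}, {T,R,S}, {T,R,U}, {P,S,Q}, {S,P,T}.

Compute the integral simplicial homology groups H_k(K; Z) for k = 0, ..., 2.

H_0 ≅ Z,  H_1 ≅ Z,  H_2 = 0.

K has 6 vertices, 12 edges, 6 triangles.
rank ∂_0 = 0, rank ∂_1 = 5 ⇒ b_0 = 6 − 0 − 5 = 1; all invariant factors of ∂_1 are 1 so no torsion. So H_0 ≅ Z.
rank ∂_1 = 5, rank ∂_2 = 6 ⇒ b_1 = 12 − 5 − 6 = 1; all invariant factors of ∂_2 are 1 so no torsion. So H_1 ≅ Z.
rank ∂_2 = 6, rank ∂_3 = 0 ⇒ b_2 = 6 − 6 − 0 = 0. So H_2 ≅ 0.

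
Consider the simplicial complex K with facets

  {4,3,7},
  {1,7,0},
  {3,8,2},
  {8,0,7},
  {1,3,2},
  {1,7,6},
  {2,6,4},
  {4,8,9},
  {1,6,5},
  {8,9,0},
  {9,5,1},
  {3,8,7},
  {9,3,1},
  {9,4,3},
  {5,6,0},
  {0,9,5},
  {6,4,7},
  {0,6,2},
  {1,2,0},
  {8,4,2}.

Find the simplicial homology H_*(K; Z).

H_0 = Z,  H_1 = Z × Z/2,  H_2 = 0.

Fix the vertex order 0 < 1 < 2 < 3 < 4 < 5 < 6 < 7 < 8 < 9 and write every simplex with vertices in increasing order. Then dim K = 2 and the simplices of K are:

  0-simplices (10): [0], [1], [2], [3], [4], [5], [6], [7], [8], [9]
  1-simplices (30): (30 of them)
  2-simplices (20): (20 of them)

so the chain groups are C_0 ≅ Z^10, C_1 ≅ Z^30, C_2 ≅ Z^20.

∂_1: C_1 → C_0 maps an edge to its endpoints' difference, ∂[p,q] = q − p. For instance
  ∂[0,6] = [6] − [0].
This gives a 10×30 integer matrix of rank 9; reducing to Smith normal form yields diagonal entries (1,1,1,1,1,1,1,1,1).

∂_2: C_2 → C_1 acts by ∂[p,q,r] = [q,r] − [p,r] + [p,q]. For instance
  ∂[4,8,9] = [8,9] − [4,9] + [4,8],
  ∂[1,5,6] = [5,6] − [1,6] + [1,5].
The resulting 30×20 matrix has rank 20, and its Smith normal form has invariant factors (1,1,1,1,1,1,1,1,1,1,1,1,1,1,1,1,1,1,1,2).

From H_k ≅ ker(∂_k) / im(∂_{k+1}) we obtain:

  H_0: rank C_0 − rank ∂_1 = 10 − 9 = 1, and the invariant factors of ∂_1 are all 1, so H_0 = Z.
  H_1: rank ker ∂_1 − rank ∂_2 = (30 − 9) − 20 = 1, and ∂_2 has invariant factor 2 > 1, so H_1 = Z × Z/2.
  H_2: rank ker ∂_2 − rank ∂_3 = (20 − 20) − 0 = 0, and there is no ∂_3, so H_2 = 0.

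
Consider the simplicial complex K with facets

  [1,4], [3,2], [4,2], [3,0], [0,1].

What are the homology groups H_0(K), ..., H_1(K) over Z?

Order the vertices as 0 < 1 < 2 < 3 < 4. Listing each simplex with vertices in this order, K has dimension 1 with simplices:

  0-simplices (5): [0], [1], [2], [3], [4]
  1-simplices (5): [0,1], [0,3], [1,4], [2,3], [2,4]

so the chain groups are C_0 ≅ Z^5, C_1 ≅ Z^5.

Boundary ∂_1: C_1 → C_0 is given by ∂[p,q] = [q] − [p]. For instance
  ∂[0,3] = [3] − [0].
This gives a 5×5 integer matrix of rank 4; reducing to Smith normal form yields diagonal entries (1,1,1,1).

Computing H_k = (kernel of ∂_k) / (image of ∂_{k+1}):

  H_0: rank C_0 − rank ∂_1 = 5 − 4 = 1, and the invariant factors of ∂_1 are all 1, so H_0 ≅ Z.
  H_1: rank ker ∂_1 − rank ∂_2 = (5 − 4) − 0 = 1, and there is no ∂_2, so H_1 ≅ Z.

As a check, the Euler characteristic is 5 − 5 = 0, which agrees with 1 − 1 = 0.
(K is a triangulation of the circle S^1.)

H_0 ≅ Z,  H_1 ≅ Z.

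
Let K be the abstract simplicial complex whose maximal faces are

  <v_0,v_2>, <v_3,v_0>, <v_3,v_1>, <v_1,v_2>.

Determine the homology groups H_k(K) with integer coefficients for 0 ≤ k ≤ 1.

Order the vertices as v_0 < v_1 < v_2 < v_3. Listing each simplex with vertices in this order, K has dimension 1 with simplices:

  0-simplices (4): [v_0], [v_1], [v_2], [v_3]
  1-simplices (4): [v_0,v_2], [v_0,v_3], [v_1,v_2], [v_1,v_3]

so the chain groups are C_0 ≅ Z^4, C_1 ≅ Z^4.

∂_1: C_1 → C_0 sends each edge [p,q] (with p < q) to q − p. For instance
  ∂[v_1,v_2] = [v_2] − [v_1].
The 4×4 boundary matrix has rank 3 and Smith normal form diag(1,1,1).

Reading off H_k = ker ∂_k / im ∂_{k+1}:

  H_0: rank C_0 − rank ∂_1 = 4 − 3 = 1, and the invariant factors of ∂_1 are all 1, so H_0 = Z.
  H_1: rank ker ∂_1 − rank ∂_2 = (4 − 3) − 0 = 1, and there is no ∂_2, so H_1 = Z.

(K is a triangulation of the circle S^1.)

H_0 = Z,  H_1 = Z.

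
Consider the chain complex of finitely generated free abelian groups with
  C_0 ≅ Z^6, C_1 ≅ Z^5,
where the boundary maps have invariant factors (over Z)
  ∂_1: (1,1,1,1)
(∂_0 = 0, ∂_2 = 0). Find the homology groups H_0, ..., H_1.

H_0: b_0 = 6 − 0 − 4 = 2; torsion from ∂_1 factors > 1: none. So H_0 = Z^2.
H_1: b_1 = 5 − 4 − 0 = 1; torsion from ∂_2 factors > 1: none. So H_1 = Z.

H_0 = Z^2,  H_1 = Z.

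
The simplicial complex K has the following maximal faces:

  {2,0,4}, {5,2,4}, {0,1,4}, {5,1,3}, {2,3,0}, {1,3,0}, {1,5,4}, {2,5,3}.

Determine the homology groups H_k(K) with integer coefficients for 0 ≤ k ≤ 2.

H_0 ≅ Z,  H_1 = 0,  H_2 ≅ Z.

K has 6 vertices, 12 edges, 8 triangles.
rank ∂_0 = 0, rank ∂_1 = 5 ⇒ b_0 = 6 − 0 − 5 = 1; all invariant factors of ∂_1 are 1 so no torsion. So H_0 = Z.
rank ∂_1 = 5, rank ∂_2 = 7 ⇒ b_1 = 12 − 5 − 7 = 0; all invariant factors of ∂_2 are 1 so no torsion. So H_1 = 0.
rank ∂_2 = 7, rank ∂_3 = 0 ⇒ b_2 = 8 − 7 − 0 = 1. So H_2 = Z.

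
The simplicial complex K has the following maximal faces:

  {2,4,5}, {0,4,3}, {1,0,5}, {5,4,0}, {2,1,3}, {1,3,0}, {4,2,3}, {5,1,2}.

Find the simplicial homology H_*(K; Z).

Take the total order 0 < 1 < 2 < 3 < 4 < 5 on the vertex set. Then K (dimension 2) consists of the simplices:

  0-simplices (6): [0], [1], [2], [3], [4], [5]
  1-simplices (12): [0,1], [0,3], [0,4], [0,5], [1,2], [1,3], [1,5], [2,3], [2,4], [2,5], [3,4], [4,5]
  2-simplices (8): [0,1,3], [0,1,5], [0,3,4], [0,4,5], [1,2,3], [1,2,5], [2,3,4], [2,4,5]

giving chain groups C_0 ≅ Z^6, C_1 ≅ Z^12, C_2 ≅ Z^8.

The boundary map ∂_1: C_1 → C_0 maps an edge to its endpoints' difference, ∂[p,q] = q − p. For instance
  ∂[3,4] = [4] − [3].
As a 6×12 matrix over Z this has rank 5, with invariant factors (1,1,1,1,1).

Boundary ∂_2: C_2 → C_1 maps a triangle to the signed sum of its edges. For instance
  ∂[1,2,5] = [2,5] − [1,5] + [1,2],
  ∂[0,1,5] = [1,5] − [0,5] + [0,1].
The resulting 12×8 matrix has rank 7, and its Smith normal form has invariant factors (1,1,1,1,1,1,1).

Computing H_k = (kernel of ∂_k) / (image of ∂_{k+1}):

  H_0: rank C_0 − rank ∂_1 = 6 − 5 = 1, and the invariant factors of ∂_1 are all 1, so H_0 ≅ Z.
  H_1: rank ker ∂_1 − rank ∂_2 = (12 − 5) − 7 = 0, and the invariant factors of ∂_2 are all 1, so H_1 ≅ 0.
  H_2: rank ker ∂_2 − rank ∂_3 = (8 − 7) − 0 = 1, and there is no ∂_3, so H_2 ≅ Z.

As a check, the Euler characteristic is 6 − 12 + 8 = 2, which agrees with 1 − 0 + 1 = 2.

H_0 = Z,  H_1 = 0,  H_2 = Z.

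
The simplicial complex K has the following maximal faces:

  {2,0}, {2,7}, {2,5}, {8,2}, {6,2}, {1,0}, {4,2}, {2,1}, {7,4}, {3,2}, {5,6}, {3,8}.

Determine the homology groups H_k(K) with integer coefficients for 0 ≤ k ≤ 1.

Take the total order 0 < 1 < 2 < 3 < 4 < 5 < 6 < 7 < 8 on the vertex set. Then K (dimension 1) consists of the simplices:

  0-simplices (9): [0], [1], [2], [3], [4], [5], [6], [7], [8]
  1-simplices (12): [0,1], [0,2], [1,2], [2,3], [2,4], [2,5], [2,6], [2,7], [2,8], [3,8], [4,7], [5,6]

giving chain groups C_0 ≅ Z^9, C_1 ≅ Z^12.

The boundary map ∂_1: C_1 → C_0 maps an edge to its endpoints' difference, ∂[p,q] = q − p.
As a 9×12 matrix over Z this has rank 8, with invariant factors (1,1,1,1,1,1,1,1).

Now H_k = ker ∂_k / im ∂_{k+1}, so:

  H_0: rank C_0 − rank ∂_1 = 9 − 8 = 1, and the invariant factors of ∂_1 are all 1, so H_0 = Z.
  H_1: rank ker ∂_1 − rank ∂_2 = (12 − 8) − 0 = 4, and there is no ∂_2, so H_1 = Z^4.

H_0 ≅ Z,  H_1 ≅ Z^4.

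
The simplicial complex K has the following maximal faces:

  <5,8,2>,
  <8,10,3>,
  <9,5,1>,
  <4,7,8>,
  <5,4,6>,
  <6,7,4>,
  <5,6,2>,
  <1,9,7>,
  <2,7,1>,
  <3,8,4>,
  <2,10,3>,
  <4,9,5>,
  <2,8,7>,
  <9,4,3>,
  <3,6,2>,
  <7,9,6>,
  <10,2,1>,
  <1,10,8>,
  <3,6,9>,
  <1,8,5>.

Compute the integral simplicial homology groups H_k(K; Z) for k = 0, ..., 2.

H_0 ≅ Z,  H_1 ≅ Z ⊕ Z/2,  H_2 = 0.

Take the total order 1 < 2 < 3 < 4 < 5 < 6 < 7 < 8 < 9 < 10 on the vertex set. Then K (dimension 2) consists of the simplices:

  0-simplices (10): [1], [2], [3], [4], [5], [6], [7], [8], [9], [10]
  1-simplices (30): (30 of them)
  2-simplices (20): (20 of them)

Hence C_0 ≅ Z^10, C_1 ≅ Z^30, C_2 ≅ Z^20.

Boundary ∂_1: C_1 → C_0 maps an edge to its endpoints' difference, ∂[p,q] = q − p. For instance
  ∂[4,7] = [7] − [4].
The 10×30 boundary matrix has rank 9 and Smith normal form diag(1,1,1,1,1,1,1,1,1).

The boundary map ∂_2: C_2 → C_1 sends each 2-simplex [p,q,r] to [q,r] − [p,r] + [p,q]. For instance
  ∂[4,6,7] = [6,7] − [4,7] + [4,6],
  ∂[2,7,8] = [7,8] − [2,8] + [2,7].
As a 30×20 matrix over Z this has rank 20, with invariant factors (1,1,1,1,1,1,1,1,1,1,1,1,1,1,1,1,1,1,1,2).

Now H_k = ker ∂_k / im ∂_{k+1}, so:

  H_0: rank C_0 − rank ∂_1 = 10 − 9 = 1, and the invariant factors of ∂_1 are all 1, so H_0 = Z.
  H_1: rank ker ∂_1 − rank ∂_2 = (30 − 9) − 20 = 1, and ∂_2 has invariant factor 2 > 1, so H_1 = Z ⊕ Z/2.
  H_2: rank ker ∂_2 − rank ∂_3 = (20 − 20) − 0 = 0, and there is no ∂_3, so H_2 = 0.

(K is a triangulation of the Klein bottle.)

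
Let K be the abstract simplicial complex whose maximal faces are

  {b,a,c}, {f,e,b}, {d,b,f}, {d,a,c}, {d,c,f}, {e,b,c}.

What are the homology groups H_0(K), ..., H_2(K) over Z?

H_0 ≅ Z,  H_1 ≅ Z,  H_2 = 0.

Order the vertices as a < b < c < d < e < f. Listing each simplex with vertices in this order, K has dimension 2 with simplices:

  0-simplices (6): a, b, c, d, e, f
  1-simplices (12): ab, ac, ad, bc, bd, be, bf, cd, ce, cf, df, ef
  2-simplices (6): abc, acd, bce, bdf, bef, cdf

Hence C_0 ≅ Z^6, C_1 ≅ Z^12, C_2 ≅ Z^6.

∂_1: C_1 → C_0 sends each edge [p,q] (with p < q) to q − p. For instance
  ∂cf = f − c.
The 6×12 boundary matrix has rank 5 and Smith normal form diag(1,1,1,1,1).

Boundary ∂_2: C_2 → C_1 maps a triangle to the signed sum of its edges. For instance
  ∂acd = cd − ad + ac,
  ∂cdf = df − cf + cd.
As a 12×6 matrix over Z this has rank 6, with invariant factors (1,1,1,1,1,1).

Computing H_k = (kernel of ∂_k) / (image of ∂_{k+1}):

  H_0: rank C_0 − rank ∂_1 = 6 − 5 = 1, and the invariant factors of ∂_1 are all 1, so H_0 ≅ Z.
  H_1: rank ker ∂_1 − rank ∂_2 = (12 − 5) − 6 = 1, and the invariant factors of ∂_2 are all 1, so H_1 ≅ Z.
  H_2: rank ker ∂_2 − rank ∂_3 = (6 − 6) − 0 = 0, and there is no ∂_3, so H_2 ≅ 0.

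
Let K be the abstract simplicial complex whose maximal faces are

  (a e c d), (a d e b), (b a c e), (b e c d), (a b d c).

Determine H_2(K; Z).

We work with the vertex ordering a < b < c < d < e. The simplices of K, each written with vertices in increasing order, are:

  0-simplices (5): a, b, c, d, e
  1-simplices (10): ab, ac, ad, ae, bc, bd, be, cd, ce, de
  2-simplices (10): abc, abd, abe, acd, ace, ade, bcd, bce, bde, cde
  3-simplices (5): abcd, abce, abde, acde, bcde

Hence C_0 ≅ Z^5, C_1 ≅ Z^10, C_2 ≅ Z^10, C_3 ≅ Z^5.

The boundary map ∂_1: C_1 → C_0 sends each edge [p,q] (with p < q) to q − p. For instance
  ∂ab = b − a.
The 5×10 boundary matrix has rank 4 and Smith normal form diag(1,1,1,1).

∂_2: C_2 → C_1 acts by ∂[p,q,r] = [q,r] − [p,r] + [p,q]. For instance
  ∂bde = de − be + bd,
  ∂abc = bc − ac + ab.
As a 10×10 matrix over Z this has rank 6, with invariant factors (1,1,1,1,1,1).

∂_3: C_3 → C_2 sends each 3-simplex σ to the alternating sum Σ_i (−1)^i (σ with its i-th vertex removed). For instance
  ∂abce = bce − ace + abe − abc,
  ∂acde = cde − ade + ace − acd.
This gives a 10×5 integer matrix of rank 4; reducing to Smith normal form yields diagonal entries (1,1,1,1).

Reading off H_k = ker ∂_k / im ∂_{k+1}:

  H_2: rank ker ∂_2 − rank ∂_3 = (10 − 6) − 4 = 0, and the invariant factors of ∂_3 are all 1, so H_2 ≅ 0.

H_2 = 0.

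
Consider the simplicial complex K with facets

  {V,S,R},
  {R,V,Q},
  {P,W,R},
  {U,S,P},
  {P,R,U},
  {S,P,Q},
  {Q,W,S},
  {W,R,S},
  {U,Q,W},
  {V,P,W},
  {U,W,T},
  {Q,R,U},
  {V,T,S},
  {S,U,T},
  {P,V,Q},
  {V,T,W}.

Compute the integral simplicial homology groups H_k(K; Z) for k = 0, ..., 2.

H_0 ≅ Z,  H_1 ≅ Z^2,  H_2 ≅ Z.

We work with the vertex ordering P < Q < R < S < T < U < V < W. The simplices of K, each written with vertices in increasing order, are:

  0-simplices (8): P, Q, R, S, T, U, V, W
  1-simplices (24): PQ, PR, PS, PU, PV, PW, QR, QS, QU, QV, QW, RS, RU, RV, RW, ST, SU, SV, SW, TU, TV, TW, UW, VW
  2-simplices (16): PQS, PQV, PRU, PRW, PSU, PVW, QRU, QRV, QSW, QUW, RSV, RSW, STU, STV, TUW, TVW

giving chain groups C_0 ≅ Z^8, C_1 ≅ Z^24, C_2 ≅ Z^16.

∂_1: C_1 → C_0 sends each edge [p,q] (with p < q) to q − p. For instance
  ∂SV = V − S.
This gives a 8×24 integer matrix of rank 7; reducing to Smith normal form yields diagonal entries (1,1,1,1,1,1,1).

Boundary ∂_2: C_2 → C_1 maps a triangle to the signed sum of its edges. For instance
  ∂PSU = SU − PU + PS,
  ∂TUW = UW − TW + TU.
The resulting 24×16 matrix has rank 15, and its Smith normal form has invariant factors (1,1,1,1,1,1,1,1,1,1,1,1,1,1,1).

Reading off H_k = ker ∂_k / im ∂_{k+1}:

  H_0: rank C_0 − rank ∂_1 = 8 − 7 = 1, and the invariant factors of ∂_1 are all 1, so H_0 = Z.
  H_1: rank ker ∂_1 − rank ∂_2 = (24 − 7) − 15 = 2, and the invariant factors of ∂_2 are all 1, so H_1 = Z^2.
  H_2: rank ker ∂_2 − rank ∂_3 = (16 − 15) − 0 = 1, and there is no ∂_3, so H_2 = Z.

As a check, the Euler characteristic is 8 − 24 + 16 = 0, which agrees with 1 − 2 + 1 = 0.
(K is a triangulation of the torus T^2.)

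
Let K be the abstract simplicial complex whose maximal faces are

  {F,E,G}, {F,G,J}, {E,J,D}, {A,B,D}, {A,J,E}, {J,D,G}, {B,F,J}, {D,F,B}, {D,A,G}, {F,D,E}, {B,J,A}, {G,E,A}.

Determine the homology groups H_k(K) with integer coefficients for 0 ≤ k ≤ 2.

Take the total order A < B < D < E < F < G < J on the vertex set. Then K (dimension 2) consists of the simplices:

  0-simplices (7): A, B, D, E, F, G, J
  1-simplices (18): AB, AD, AE, AG, AJ, BD, BF, BJ, DE, DF, DG, DJ, EF, EG, EJ, FG, FJ, GJ
  2-simplices (12): ABD, ABJ, ADG, AEG, AEJ, BDF, BFJ, DEF, DEJ, DGJ, EFG, FGJ

giving chain groups C_0 ≅ Z^7, C_1 ≅ Z^18, C_2 ≅ Z^12.

Boundary ∂_1: C_1 → C_0 is given by ∂[p,q] = [q] − [p].
The 7×18 boundary matrix has rank 6 and Smith normal form diag(1,1,1,1,1,1).

Boundary ∂_2: C_2 → C_1 maps a triangle to the signed sum of its edges. For instance
  ∂DGJ = GJ − DJ + DG,
  ∂DEJ = EJ − DJ + DE.
This gives a 18×12 integer matrix of rank 12; reducing to Smith normal form yields diagonal entries (1,1,1,1,1,1,1,1,1,1,1,2).

Now H_k = ker ∂_k / im ∂_{k+1}, so:

  H_0: rank C_0 − rank ∂_1 = 7 − 6 = 1, and the invariant factors of ∂_1 are all 1, so H_0 ≅ Z.
  H_1: rank ker ∂_1 − rank ∂_2 = (18 − 6) − 12 = 0, and ∂_2 has invariant factor 2 > 1, so H_1 ≅ Z_2.
  H_2: rank ker ∂_2 − rank ∂_3 = (12 − 12) − 0 = 0, and there is no ∂_3, so H_2 ≅ 0.

H_0 ≅ Z,  H_1 ≅ Z_2,  H_2 = 0.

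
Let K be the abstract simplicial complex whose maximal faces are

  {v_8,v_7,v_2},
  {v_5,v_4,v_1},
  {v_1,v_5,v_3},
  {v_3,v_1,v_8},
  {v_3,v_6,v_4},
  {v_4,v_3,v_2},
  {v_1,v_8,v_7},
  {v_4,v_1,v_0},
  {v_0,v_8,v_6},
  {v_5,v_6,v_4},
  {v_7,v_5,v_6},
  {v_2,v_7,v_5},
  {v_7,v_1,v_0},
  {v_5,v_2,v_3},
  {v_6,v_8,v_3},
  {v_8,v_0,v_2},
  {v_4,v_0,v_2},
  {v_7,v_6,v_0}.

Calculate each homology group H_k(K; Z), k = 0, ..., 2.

H_0 ≅ Z,  H_1 ≅ Z ⊕ Z_2,  H_2 = 0.

We work with the vertex ordering v_0 < v_1 < v_2 < v_3 < v_4 < v_5 < v_6 < v_7 < v_8. The simplices of K, each written with vertices in increasing order, are:

  0-simplices (9): [v_0], [v_1], [v_2], [v_3], [v_4], [v_5], [v_6], [v_7], [v_8]
  1-simplices (27): (27 of them)
  2-simplices (18): (18 of them)

giving chain groups C_0 ≅ Z^9, C_1 ≅ Z^27, C_2 ≅ Z^18.

∂_1: C_1 → C_0 is given by ∂[p,q] = [q] − [p]. For instance
  ∂[v_5,v_7] = [v_7] − [v_5].
As a 9×27 matrix over Z this has rank 8, with invariant factors (1,1,1,1,1,1,1,1).

Boundary ∂_2: C_2 → C_1 maps a triangle to the signed sum of its edges. For instance
  ∂[v_0,v_2,v_8] = [v_2,v_8] − [v_0,v_8] + [v_0,v_2],
  ∂[v_2,v_5,v_7] = [v_5,v_7] − [v_2,v_7] + [v_2,v_5].
This gives a 27×18 integer matrix of rank 18; reducing to Smith normal form yields diagonal entries (1,1,1,1,1,1,1,1,1,1,1,1,1,1,1,1,1,2).

From H_k ≅ ker(∂_k) / im(∂_{k+1}) we obtain:

  H_0: rank C_0 − rank ∂_1 = 9 − 8 = 1, and the invariant factors of ∂_1 are all 1, so H_0 = Z.
  H_1: rank ker ∂_1 − rank ∂_2 = (27 − 8) − 18 = 1, and ∂_2 has invariant factor 2 > 1, so H_1 = Z ⊕ Z_2.
  H_2: rank ker ∂_2 − rank ∂_3 = (18 − 18) − 0 = 0, and there is no ∂_3, so H_2 = 0.

As a check, the Euler characteristic is 9 − 27 + 18 = 0, which agrees with 1 − 1 + 0 = 0.
(K is a triangulation of the Klein bottle.)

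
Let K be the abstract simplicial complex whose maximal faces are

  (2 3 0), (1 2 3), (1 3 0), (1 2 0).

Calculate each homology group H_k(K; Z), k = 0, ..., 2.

K has 4 vertices, 6 edges, 4 triangles.
rank ∂_0 = 0, rank ∂_1 = 3 ⇒ b_0 = 4 − 0 − 3 = 1; all invariant factors of ∂_1 are 1 so no torsion. So H_0 ≅ Z.
rank ∂_1 = 3, rank ∂_2 = 3 ⇒ b_1 = 6 − 3 − 3 = 0; all invariant factors of ∂_2 are 1 so no torsion. So H_1 ≅ 0.
rank ∂_2 = 3, rank ∂_3 = 0 ⇒ b_2 = 4 − 3 − 0 = 1. So H_2 ≅ Z.

H_0 = Z,  H_1 = 0,  H_2 = Z.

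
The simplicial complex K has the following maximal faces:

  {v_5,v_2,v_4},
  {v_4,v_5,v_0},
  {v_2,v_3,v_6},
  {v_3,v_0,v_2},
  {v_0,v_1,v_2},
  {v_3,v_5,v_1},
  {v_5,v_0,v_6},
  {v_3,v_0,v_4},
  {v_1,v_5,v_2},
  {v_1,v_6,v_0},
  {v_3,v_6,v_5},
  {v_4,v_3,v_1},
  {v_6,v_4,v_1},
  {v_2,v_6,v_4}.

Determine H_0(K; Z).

H_0 = Z.

Take the total order v_0 < v_1 < v_2 < v_3 < v_4 < v_5 < v_6 on the vertex set. Then K (dimension 2) consists of the simplices:

  0-simplices (7): [v_0], [v_1], [v_2], [v_3], [v_4], [v_5], [v_6]
  1-simplices (21): (21 of them)
  2-simplices (14): (14 of them)

giving chain groups C_0 ≅ Z^7, C_1 ≅ Z^21, C_2 ≅ Z^14.

∂_1: C_1 → C_0 sends each edge [p,q] (with p < q) to q − p.
The 7×21 boundary matrix has rank 6 and Smith normal form diag(1,1,1,1,1,1).

The boundary map ∂_2: C_2 → C_1 sends each 2-simplex [p,q,r] to [q,r] − [p,r] + [p,q]. For instance
  ∂[v_0,v_2,v_3] = [v_2,v_3] − [v_0,v_3] + [v_0,v_2],
  ∂[v_0,v_1,v_2] = [v_1,v_2] − [v_0,v_2] + [v_0,v_1].
The 21×14 boundary matrix has rank 13 and Smith normal form diag(1,1,1,1,1,1,1,1,1,1,1,1,1).

Computing H_k = (kernel of ∂_k) / (image of ∂_{k+1}):

  H_0: rank C_0 − rank ∂_1 = 7 − 6 = 1, and the invariant factors of ∂_1 are all 1, so H_0 = Z.

(K is a triangulation of the torus T^2.)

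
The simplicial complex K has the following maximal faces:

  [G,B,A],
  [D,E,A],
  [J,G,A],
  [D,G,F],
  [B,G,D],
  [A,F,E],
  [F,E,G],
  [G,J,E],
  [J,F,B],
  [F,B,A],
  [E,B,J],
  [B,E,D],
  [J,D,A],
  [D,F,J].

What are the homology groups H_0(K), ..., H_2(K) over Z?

H_0 = Z,  H_1 = Z^2,  H_2 = Z.

Take the total order A < B < D < E < F < G < J on the vertex set. Then K (dimension 2) consists of the simplices:

  0-simplices (7): A, B, D, E, F, G, J
  1-simplices (21): AB, AD, AE, AF, AG, AJ, BD, BE, BF, BG, BJ, DE, DF, DG, DJ, EF, EG, EJ, FG, FJ, GJ
  2-simplices (14): ABF, ABG, ADE, ADJ, AEF, AGJ, BDE, BDG, BEJ, BFJ, DFG, DFJ, EFG, EGJ

Hence C_0 ≅ Z^7, C_1 ≅ Z^21, C_2 ≅ Z^14.

Boundary ∂_1: C_1 → C_0 sends each edge [p,q] (with p < q) to q − p. For instance
  ∂EF = F − E.
This gives a 7×21 integer matrix of rank 6; reducing to Smith normal form yields diagonal entries (1,1,1,1,1,1).

∂_2: C_2 → C_1 sends each 2-simplex [p,q,r] to [q,r] − [p,r] + [p,q]. For instance
  ∂DFJ = FJ − DJ + DF,
  ∂ADJ = DJ − AJ + AD.
The resulting 21×14 matrix has rank 13, and its Smith normal form has invariant factors (1,1,1,1,1,1,1,1,1,1,1,1,1).

Reading off H_k = ker ∂_k / im ∂_{k+1}:

  H_0: rank C_0 − rank ∂_1 = 7 − 6 = 1, and the invariant factors of ∂_1 are all 1, so H_0 = Z.
  H_1: rank ker ∂_1 − rank ∂_2 = (21 − 6) − 13 = 2, and the invariant factors of ∂_2 are all 1, so H_1 = Z^2.
  H_2: rank ker ∂_2 − rank ∂_3 = (14 − 13) − 0 = 1, and there is no ∂_3, so H_2 = Z.

As a check, the Euler characteristic is 7 − 21 + 14 = 0, which agrees with 1 − 2 + 1 = 0.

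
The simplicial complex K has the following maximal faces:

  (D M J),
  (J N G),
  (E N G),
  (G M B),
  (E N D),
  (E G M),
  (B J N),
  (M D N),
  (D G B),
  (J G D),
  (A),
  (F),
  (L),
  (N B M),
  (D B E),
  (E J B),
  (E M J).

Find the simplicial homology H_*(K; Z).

Fix the vertex order A < B < D < E < F < G < J < L < M < N and write every simplex with vertices in increasing order. Then dim K = 2 and the simplices of K are:

  0-simplices (10): A, B, D, E, F, G, J, L, M, N
  1-simplices (21): BD, BE, BG, BJ, BM, BN, DE, DG, DJ, DM, DN, EG, EJ, EM, EN, GJ, GM, GN, JM, JN, MN
  2-simplices (14): BDE, BDG, BEJ, BGM, BJN, BMN, DEN, DGJ, DJM, DMN, EGM, EGN, EJM, GJN

so the chain groups are C_0 ≅ Z^10, C_1 ≅ Z^21, C_2 ≅ Z^14.

The boundary map ∂_1: C_1 → C_0 maps an edge to its endpoints' difference, ∂[p,q] = q − p.
The resulting 10×21 matrix has rank 6, and its Smith normal form has invariant factors (1,1,1,1,1,1).

The boundary map ∂_2: C_2 → C_1 acts by ∂[p,q,r] = [q,r] − [p,r] + [p,q]. For instance
  ∂BDG = DG − BG + BD,
  ∂BJN = JN − BN + BJ.
As a 21×14 matrix over Z this has rank 13, with invariant factors (1,1,1,1,1,1,1,1,1,1,1,1,1).

Now H_k = ker ∂_k / im ∂_{k+1}, so:

  H_0: rank C_0 − rank ∂_1 = 10 − 6 = 4, and the invariant factors of ∂_1 are all 1, so H_0 = Z^4.
  H_1: rank ker ∂_1 − rank ∂_2 = (21 − 6) − 13 = 2, and the invariant factors of ∂_2 are all 1, so H_1 = Z^2.
  H_2: rank ker ∂_2 − rank ∂_3 = (14 − 13) − 0 = 1, and there is no ∂_3, so H_2 = Z.

As a check, the Euler characteristic is 10 − 21 + 14 = 3, which agrees with 4 − 2 + 1 = 3.
(K is a triangulation of the disjoint union of a set of 3 points and the torus T^2.)

H_0 ≅ Z^4,  H_1 ≅ Z^2,  H_2 ≅ Z.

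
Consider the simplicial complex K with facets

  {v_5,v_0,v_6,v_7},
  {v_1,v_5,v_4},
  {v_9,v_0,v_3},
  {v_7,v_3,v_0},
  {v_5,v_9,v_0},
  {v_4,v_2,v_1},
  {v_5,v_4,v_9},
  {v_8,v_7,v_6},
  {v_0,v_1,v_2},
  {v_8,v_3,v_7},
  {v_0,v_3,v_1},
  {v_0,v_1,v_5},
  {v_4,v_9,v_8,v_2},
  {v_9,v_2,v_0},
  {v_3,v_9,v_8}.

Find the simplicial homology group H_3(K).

Take the total order v_0 < v_1 < v_2 < v_3 < v_4 < v_5 < v_6 < v_7 < v_8 < v_9 on the vertex set. Then K (dimension 3) consists of the simplices:

  0-simplices (10): [v_0], [v_1], [v_2], [v_3], [v_4], [v_5], [v_6], [v_7], [v_8], [v_9]
  1-simplices (27): (27 of them)
  2-simplices (21): (21 of them)
  3-simplices (2): [v_0,v_5,v_6,v_7], [v_2,v_4,v_8,v_9]

so the chain groups are C_0 ≅ Z^10, C_1 ≅ Z^27, C_2 ≅ Z^21, C_3 ≅ Z^2.

∂_1: C_1 → C_0 is given by ∂[p,q] = [q] − [p]. For instance
  ∂[v_6,v_7] = [v_7] − [v_6].
As a 10×27 matrix over Z this has rank 9, with invariant factors (1,1,1,1,1,1,1,1,1).

∂_2: C_2 → C_1 maps a triangle to the signed sum of its edges. For instance
  ∂[v_0,v_5,v_6] = [v_5,v_6] − [v_0,v_6] + [v_0,v_5],
  ∂[v_2,v_8,v_9] = [v_8,v_9] − [v_2,v_9] + [v_2,v_8].
This gives a 27×21 integer matrix of rank 18; reducing to Smith normal form yields diagonal entries (1,1,1,1,1,1,1,1,1,1,1,1,1,1,1,1,1,1).

∂_3: C_3 → C_2 sends each 3-simplex σ to the alternating sum Σ_i (−1)^i (σ with its i-th vertex removed). For instance
  ∂[v_0,v_5,v_6,v_7] = [v_5,v_6,v_7] − [v_0,v_6,v_7] + [v_0,v_5,v_7] − [v_0,v_5,v_6],
  ∂[v_2,v_4,v_8,v_9] = [v_4,v_8,v_9] − [v_2,v_8,v_9] + [v_2,v_4,v_9] − [v_2,v_4,v_8].
The resulting 21×2 matrix has rank 2, and its Smith normal form has invariant factors (1,1).

From H_k ≅ ker(∂_k) / im(∂_{k+1}) we obtain:

  H_3: rank ker ∂_3 − rank ∂_4 = (2 − 2) − 0 = 0, and there is no ∂_4, so H_3 ≅ 0.

H_3 = 0.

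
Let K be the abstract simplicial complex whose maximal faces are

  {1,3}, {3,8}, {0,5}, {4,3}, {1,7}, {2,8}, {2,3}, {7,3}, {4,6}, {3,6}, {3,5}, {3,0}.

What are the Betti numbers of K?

Order the vertices as 0 < 1 < 2 < 3 < 4 < 5 < 6 < 7 < 8. Listing each simplex with vertices in this order, K has dimension 1 with simplices:

  0-simplices (9): [0], [1], [2], [3], [4], [5], [6], [7], [8]
  1-simplices (12): [0,3], [0,5], [1,3], [1,7], [2,3], [2,8], [3,4], [3,5], [3,6], [3,7], [3,8], [4,6]

so the chain groups are C_0 ≅ Z^9, C_1 ≅ Z^12.

∂_1: C_1 → C_0 is given by ∂[p,q] = [q] − [p]. For instance
  ∂[4,6] = [6] − [4].
This gives a 9×12 integer matrix of rank 8; reducing to Smith normal form yields diagonal entries (1,1,1,1,1,1,1,1).

Computing H_k = (kernel of ∂_k) / (image of ∂_{k+1}):

  H_0: rank C_0 − rank ∂_1 = 9 − 8 = 1, and the invariant factors of ∂_1 are all 1, so H_0 = Z.
  H_1: rank ker ∂_1 − rank ∂_2 = (12 − 8) − 0 = 4, and there is no ∂_2, so H_1 = Z^4.

As a check, the Euler characteristic is 9 − 12 = -3, which agrees with 1 − 4 = -3.

Hence the Betti numbers are b_0 = 1, b_1 = 4.

b_0 = 1, b_1 = 4.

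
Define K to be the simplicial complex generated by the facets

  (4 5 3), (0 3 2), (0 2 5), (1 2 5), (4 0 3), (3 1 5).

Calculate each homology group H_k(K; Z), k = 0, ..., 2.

Order the vertices as 0 < 1 < 2 < 3 < 4 < 5. Listing each simplex with vertices in this order, K has dimension 2 with simplices:

  0-simplices (6): [0], [1], [2], [3], [4], [5]
  1-simplices (12): [0,2], [0,3], [0,4], [0,5], [1,2], [1,3], [1,5], [2,3], [2,5], [3,4], [3,5], [4,5]
  2-simplices (6): [0,2,3], [0,2,5], [0,3,4], [1,2,5], [1,3,5], [3,4,5]

giving chain groups C_0 ≅ Z^6, C_1 ≅ Z^12, C_2 ≅ Z^6.

The boundary map ∂_1: C_1 → C_0 maps an edge to its endpoints' difference, ∂[p,q] = q − p. For instance
  ∂[0,4] = [4] − [0].
The 6×12 boundary matrix has rank 5 and Smith normal form diag(1,1,1,1,1).

The boundary map ∂_2: C_2 → C_1 maps a triangle to the signed sum of its edges. For instance
  ∂[0,3,4] = [3,4] − [0,4] + [0,3],
  ∂[1,2,5] = [2,5] − [1,5] + [1,2].
The 12×6 boundary matrix has rank 6 and Smith normal form diag(1,1,1,1,1,1).

Computing H_k = (kernel of ∂_k) / (image of ∂_{k+1}):

  H_0: rank C_0 − rank ∂_1 = 6 − 5 = 1, and the invariant factors of ∂_1 are all 1, so H_0 = Z.
  H_1: rank ker ∂_1 − rank ∂_2 = (12 − 5) − 6 = 1, and the invariant factors of ∂_2 are all 1, so H_1 = Z.
  H_2: rank ker ∂_2 − rank ∂_3 = (6 − 6) − 0 = 0, and there is no ∂_3, so H_2 = 0.

H_0 = Z,  H_1 = Z,  H_2 = 0.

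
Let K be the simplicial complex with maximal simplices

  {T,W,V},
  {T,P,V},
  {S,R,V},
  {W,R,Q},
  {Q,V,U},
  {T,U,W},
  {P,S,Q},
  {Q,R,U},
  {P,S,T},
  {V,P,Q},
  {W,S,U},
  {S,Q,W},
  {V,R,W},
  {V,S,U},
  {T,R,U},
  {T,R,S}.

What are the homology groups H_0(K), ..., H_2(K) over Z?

H_0 = Z,  H_1 = Z^2,  H_2 = Z.

We work with the vertex ordering P < Q < R < S < T < U < V < W. The simplices of K, each written with vertices in increasing order, are:

  0-simplices (8): P, Q, R, S, T, U, V, W
  1-simplices (24): PQ, PS, PT, PV, QR, QS, QU, QV, QW, RS, RT, RU, RV, RW, ST, SU, SV, SW, TU, TV, TW, UV, UW, VW
  2-simplices (16): PQS, PQV, PST, PTV, QRU, QRW, QSW, QUV, RST, RSV, RTU, RVW, SUV, SUW, TUW, TVW

so the chain groups are C_0 ≅ Z^8, C_1 ≅ Z^24, C_2 ≅ Z^16.

Boundary ∂_1: C_1 → C_0 sends each edge [p,q] (with p < q) to q − p. For instance
  ∂UW = W − U.
The 8×24 boundary matrix has rank 7 and Smith normal form diag(1,1,1,1,1,1,1).

The boundary map ∂_2: C_2 → C_1 acts by ∂[p,q,r] = [q,r] − [p,r] + [p,q]. For instance
  ∂SUV = UV − SV + SU,
  ∂PQV = QV − PV + PQ.
This gives a 24×16 integer matrix of rank 15; reducing to Smith normal form yields diagonal entries (1,1,1,1,1,1,1,1,1,1,1,1,1,1,1).

Now H_k = ker ∂_k / im ∂_{k+1}, so:

  H_0: rank C_0 − rank ∂_1 = 8 − 7 = 1, and the invariant factors of ∂_1 are all 1, so H_0 ≅ Z.
  H_1: rank ker ∂_1 − rank ∂_2 = (24 − 7) − 15 = 2, and the invariant factors of ∂_2 are all 1, so H_1 ≅ Z^2.
  H_2: rank ker ∂_2 − rank ∂_3 = (16 − 15) − 0 = 1, and there is no ∂_3, so H_2 ≅ Z.

(K is a triangulation of the torus T^2.)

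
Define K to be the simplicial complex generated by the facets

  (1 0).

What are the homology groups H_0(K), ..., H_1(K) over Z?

Order the vertices as 0 < 1. Listing each simplex with vertices in this order, K has dimension 1 with simplices:

  0-simplices (2): [0], [1]
  1-simplices (1): [0,1]

so the chain groups are C_0 ≅ Z^2, C_1 ≅ Z^1.

∂_1: C_1 → C_0 is given by ∂[p,q] = [q] − [p].
This gives a 2×1 integer matrix of rank 1; reducing to Smith normal form yields diagonal entries (1).

Now H_k = ker ∂_k / im ∂_{k+1}, so:

  H_0: rank C_0 − rank ∂_1 = 2 − 1 = 1, and the invariant factors of ∂_1 are all 1, so H_0 = Z.
  H_1: rank ker ∂_1 − rank ∂_2 = (1 − 1) − 0 = 0, and there is no ∂_2, so H_1 = 0.

H_0 ≅ Z,  H_1 = 0.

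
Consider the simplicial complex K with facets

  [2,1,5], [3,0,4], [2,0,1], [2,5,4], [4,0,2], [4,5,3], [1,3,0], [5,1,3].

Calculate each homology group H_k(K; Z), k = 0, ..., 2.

We work with the vertex ordering 0 < 1 < 2 < 3 < 4 < 5. The simplices of K, each written with vertices in increasing order, are:

  0-simplices (6): [0], [1], [2], [3], [4], [5]
  1-simplices (12): [0,1], [0,2], [0,3], [0,4], [1,2], [1,3], [1,5], [2,4], [2,5], [3,4], [3,5], [4,5]
  2-simplices (8): [0,1,2], [0,1,3], [0,2,4], [0,3,4], [1,2,5], [1,3,5], [2,4,5], [3,4,5]

giving chain groups C_0 ≅ Z^6, C_1 ≅ Z^12, C_2 ≅ Z^8.

∂_1: C_1 → C_0 is given by ∂[p,q] = [q] − [p]. For instance
  ∂[0,1] = [1] − [0].
As a 6×12 matrix over Z this has rank 5, with invariant factors (1,1,1,1,1).

Boundary ∂_2: C_2 → C_1 sends each 2-simplex [p,q,r] to [q,r] − [p,r] + [p,q]. For instance
  ∂[0,1,2] = [1,2] − [0,2] + [0,1],
  ∂[0,3,4] = [3,4] − [0,4] + [0,3].
As a 12×8 matrix over Z this has rank 7, with invariant factors (1,1,1,1,1,1,1).

From H_k ≅ ker(∂_k) / im(∂_{k+1}) we obtain:

  H_0: rank C_0 − rank ∂_1 = 6 − 5 = 1, and the invariant factors of ∂_1 are all 1, so H_0 ≅ Z.
  H_1: rank ker ∂_1 − rank ∂_2 = (12 − 5) − 7 = 0, and the invariant factors of ∂_2 are all 1, so H_1 ≅ 0.
  H_2: rank ker ∂_2 − rank ∂_3 = (8 − 7) − 0 = 1, and there is no ∂_3, so H_2 ≅ Z.

H_0 ≅ Z,  H_1 = 0,  H_2 ≅ Z.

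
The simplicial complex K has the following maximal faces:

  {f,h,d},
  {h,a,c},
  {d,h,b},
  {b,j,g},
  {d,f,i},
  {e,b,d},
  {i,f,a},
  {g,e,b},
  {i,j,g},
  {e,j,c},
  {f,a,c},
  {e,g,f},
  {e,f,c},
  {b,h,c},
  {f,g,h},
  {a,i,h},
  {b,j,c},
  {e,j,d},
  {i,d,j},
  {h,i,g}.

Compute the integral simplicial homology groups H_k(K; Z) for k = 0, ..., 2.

K has 10 vertices, 30 edges, 20 triangles.
rank ∂_0 = 0, rank ∂_1 = 9 ⇒ b_0 = 10 − 0 − 9 = 1; all invariant factors of ∂_1 are 1 so no torsion. So H_0 = Z.
rank ∂_1 = 9, rank ∂_2 = 20 ⇒ b_1 = 30 − 9 − 20 = 1; ∂_2 has invariant factor(s) [2] giving torsion. So H_1 = Z ⊕ Z/2.
rank ∂_2 = 20, rank ∂_3 = 0 ⇒ b_2 = 20 − 20 − 0 = 0. So H_2 = 0.

H_0 = Z,  H_1 = Z ⊕ Z/2,  H_2 = 0.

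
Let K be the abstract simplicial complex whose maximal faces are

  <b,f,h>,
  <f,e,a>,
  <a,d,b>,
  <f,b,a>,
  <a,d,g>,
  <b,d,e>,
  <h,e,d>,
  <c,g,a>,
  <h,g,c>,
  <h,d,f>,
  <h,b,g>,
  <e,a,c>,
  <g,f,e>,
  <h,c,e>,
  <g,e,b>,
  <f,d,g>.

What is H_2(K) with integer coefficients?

H_2 = Z.

Order the vertices as a < b < c < d < e < f < g < h. Listing each simplex with vertices in this order, K has dimension 2 with simplices:

  0-simplices (8): a, b, c, d, e, f, g, h
  1-simplices (24): ab, ac, ad, ae, af, ag, bd, be, bf, bg, bh, ce, cg, ch, de, df, dg, dh, ef, eg, eh, fg, fh, gh
  2-simplices (16): abd, abf, ace, acg, adg, aef, bde, beg, bfh, bgh, ceh, cgh, deh, dfg, dfh, efg

giving chain groups C_0 ≅ Z^8, C_1 ≅ Z^24, C_2 ≅ Z^16.

∂_1: C_1 → C_0 maps an edge to its endpoints' difference, ∂[p,q] = q − p. For instance
  ∂ch = h − c.
As a 8×24 matrix over Z this has rank 7, with invariant factors (1,1,1,1,1,1,1).

The boundary map ∂_2: C_2 → C_1 maps a triangle to the signed sum of its edges. For instance
  ∂adg = dg − ag + ad,
  ∂abf = bf − af + ab.
As a 24×16 matrix over Z this has rank 15, with invariant factors (1,1,1,1,1,1,1,1,1,1,1,1,1,1,1).

Now H_k = ker ∂_k / im ∂_{k+1}, so:

  H_2: rank ker ∂_2 − rank ∂_3 = (16 − 15) − 0 = 1, and there is no ∂_3, so H_2 = Z.

(K is a triangulation of the torus T^2.)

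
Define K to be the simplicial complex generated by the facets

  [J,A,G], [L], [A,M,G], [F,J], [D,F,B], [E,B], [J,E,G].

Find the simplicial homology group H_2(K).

H_2 = 0.

Order the vertices as A < B < D < E < F < G < J < L < M. Listing each simplex with vertices in this order, K has dimension 2 with simplices:

  0-simplices (9): A, B, D, E, F, G, J, L, M
  1-simplices (12): AG, AJ, AM, BD, BE, BF, DF, EG, EJ, FJ, GJ, GM
  2-simplices (4): AGJ, AGM, BDF, EGJ

so the chain groups are C_0 ≅ Z^9, C_1 ≅ Z^12, C_2 ≅ Z^4.

∂_1: C_1 → C_0 maps an edge to its endpoints' difference, ∂[p,q] = q − p. For instance
  ∂AG = G − A.
This gives a 9×12 integer matrix of rank 7; reducing to Smith normal form yields diagonal entries (1,1,1,1,1,1,1).

Boundary ∂_2: C_2 → C_1 acts by ∂[p,q,r] = [q,r] − [p,r] + [p,q]. For instance
  ∂AGM = GM − AM + AG,
  ∂EGJ = GJ − EJ + EG.
The 12×4 boundary matrix has rank 4 and Smith normal form diag(1,1,1,1).

Reading off H_k = ker ∂_k / im ∂_{k+1}:

  H_2: rank ker ∂_2 − rank ∂_3 = (4 − 4) − 0 = 0, and there is no ∂_3, so H_2 = 0.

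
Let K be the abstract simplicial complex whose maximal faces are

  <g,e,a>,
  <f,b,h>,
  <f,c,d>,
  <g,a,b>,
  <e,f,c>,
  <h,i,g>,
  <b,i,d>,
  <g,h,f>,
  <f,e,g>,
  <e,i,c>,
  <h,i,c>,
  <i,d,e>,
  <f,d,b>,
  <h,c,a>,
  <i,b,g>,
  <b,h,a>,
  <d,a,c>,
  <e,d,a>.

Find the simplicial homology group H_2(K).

H_2 = 0.

Take the total order a < b < c < d < e < f < g < h < i on the vertex set. Then K (dimension 2) consists of the simplices:

  0-simplices (9): a, b, c, d, e, f, g, h, i
  1-simplices (27): ab, ac, ad, ae, ag, ah, bd, bf, bg, bh, bi, cd, ce, cf, ch, ci, de, df, di, ef, eg, ei, fg, fh, gh, gi, hi
  2-simplices (18): abg, abh, acd, ach, ade, aeg, bdf, bdi, bfh, bgi, cdf, cef, cei, chi, dei, efg, fgh, ghi

giving chain groups C_0 ≅ Z^9, C_1 ≅ Z^27, C_2 ≅ Z^18.

∂_1: C_1 → C_0 is given by ∂[p,q] = [q] − [p].
The 9×27 boundary matrix has rank 8 and Smith normal form diag(1,1,1,1,1,1,1,1).

The boundary map ∂_2: C_2 → C_1 maps a triangle to the signed sum of its edges. For instance
  ∂ghi = hi − gi + gh,
  ∂bdf = df − bf + bd.
The 27×18 boundary matrix has rank 18 and Smith normal form diag(1,1,1,1,1,1,1,1,1,1,1,1,1,1,1,1,1,2).

Now H_k = ker ∂_k / im ∂_{k+1}, so:

  H_2: rank ker ∂_2 − rank ∂_3 = (18 − 18) − 0 = 0, and there is no ∂_3, so H_2 ≅ 0.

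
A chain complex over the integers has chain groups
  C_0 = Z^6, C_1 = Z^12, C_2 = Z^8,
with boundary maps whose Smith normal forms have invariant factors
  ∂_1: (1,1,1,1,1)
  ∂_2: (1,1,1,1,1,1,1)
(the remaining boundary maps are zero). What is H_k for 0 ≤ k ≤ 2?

H_0: b_0 = 6 − 0 − 5 = 1; torsion from ∂_1 factors > 1: none. So H_0 ≅ Z.
H_1: b_1 = 12 − 5 − 7 = 0; torsion from ∂_2 factors > 1: none. So H_1 ≅ 0.
H_2: b_2 = 8 − 7 − 0 = 1; torsion from ∂_3 factors > 1: none. So H_2 ≅ Z.

H_0 ≅ Z,  H_1 = 0,  H_2 ≅ Z.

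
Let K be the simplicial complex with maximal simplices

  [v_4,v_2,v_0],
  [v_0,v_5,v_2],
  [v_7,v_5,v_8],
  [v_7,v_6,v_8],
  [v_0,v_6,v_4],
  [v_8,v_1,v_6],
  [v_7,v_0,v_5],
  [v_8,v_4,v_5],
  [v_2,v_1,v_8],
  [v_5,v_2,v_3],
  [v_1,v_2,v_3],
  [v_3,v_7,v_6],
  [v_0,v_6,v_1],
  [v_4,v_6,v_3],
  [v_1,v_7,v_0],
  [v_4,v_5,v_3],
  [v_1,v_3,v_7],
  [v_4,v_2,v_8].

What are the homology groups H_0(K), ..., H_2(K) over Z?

H_0 ≅ Z,  H_1 ≅ Z × Z/2,  H_2 = 0.

Order the vertices as v_0 < v_1 < v_2 < v_3 < v_4 < v_5 < v_6 < v_7 < v_8. Listing each simplex with vertices in this order, K has dimension 2 with simplices:

  0-simplices (9): [v_0], [v_1], [v_2], [v_3], [v_4], [v_5], [v_6], [v_7], [v_8]
  1-simplices (27): (27 of them)
  2-simplices (18): (18 of them)

Hence C_0 ≅ Z^9, C_1 ≅ Z^27, C_2 ≅ Z^18.

∂_1: C_1 → C_0 is given by ∂[p,q] = [q] − [p]. For instance
  ∂[v_3,v_5] = [v_5] − [v_3].
This gives a 9×27 integer matrix of rank 8; reducing to Smith normal form yields diagonal entries (1,1,1,1,1,1,1,1).

Boundary ∂_2: C_2 → C_1 maps a triangle to the signed sum of its edges. For instance
  ∂[v_5,v_7,v_8] = [v_7,v_8] − [v_5,v_8] + [v_5,v_7],
  ∂[v_0,v_1,v_6] = [v_1,v_6] − [v_0,v_6] + [v_0,v_1].
As a 27×18 matrix over Z this has rank 18, with invariant factors (1,1,1,1,1,1,1,1,1,1,1,1,1,1,1,1,1,2).

Computing H_k = (kernel of ∂_k) / (image of ∂_{k+1}):

  H_0: rank C_0 − rank ∂_1 = 9 − 8 = 1, and the invariant factors of ∂_1 are all 1, so H_0 = Z.
  H_1: rank ker ∂_1 − rank ∂_2 = (27 − 8) − 18 = 1, and ∂_2 has invariant factor 2 > 1, so H_1 = Z × Z/2.
  H_2: rank ker ∂_2 − rank ∂_3 = (18 − 18) − 0 = 0, and there is no ∂_3, so H_2 = 0.

(K is a triangulation of the Klein bottle.)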